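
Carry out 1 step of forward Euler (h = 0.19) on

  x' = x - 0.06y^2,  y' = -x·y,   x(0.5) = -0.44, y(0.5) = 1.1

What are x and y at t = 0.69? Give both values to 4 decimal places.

Euler on (x,y): x_{n+1} = x_n + h·x', y_{n+1} = y_n + h·y'.
0.500000: (-0.440000, 1.100000); f=(-0.512600, 0.484000) → (-0.537394, 1.191960)
(x(0.69), y(0.69)) ≈ (-0.5374, 1.1920)

-0.5374, 1.1920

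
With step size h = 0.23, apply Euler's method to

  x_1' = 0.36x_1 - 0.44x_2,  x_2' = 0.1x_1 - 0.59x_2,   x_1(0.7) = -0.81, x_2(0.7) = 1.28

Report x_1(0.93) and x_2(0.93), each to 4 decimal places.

Euler on (x_1,x_2): x_1_{n+1} = x_1_n + h·x_1', x_2_{n+1} = x_2_n + h·x_2'.
0.700000: (-0.810000, 1.280000); f=(-0.854800, -0.836200) → (-1.006604, 1.087674)
(x_1(0.93), x_2(0.93)) ≈ (-1.0066, 1.0877)

-1.0066, 1.0877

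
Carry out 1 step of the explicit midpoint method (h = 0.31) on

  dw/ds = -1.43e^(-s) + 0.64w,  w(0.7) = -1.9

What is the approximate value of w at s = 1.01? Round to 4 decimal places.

-2.5247

Midpoint: k1 = f(s_n, w_n); k2 = f(s_n + h/2, w_n + (h/2)·k1); w_{n+1} = w_n + h·k2.
s=0.700000, w=-1.900000:
  k1 = f(0.700000, -1.900000) = -1.926117
  k2 = f(0.855000, -2.198548) = -2.015226
  w ← -1.900000 + 0.31·(-2.015226) = -2.524720
w(1.01) ≈ -2.5247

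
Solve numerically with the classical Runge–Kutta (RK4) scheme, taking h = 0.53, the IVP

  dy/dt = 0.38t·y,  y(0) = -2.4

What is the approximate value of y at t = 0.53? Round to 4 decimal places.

-2.5316

RK4: k1 = f(t_n, y_n); k2 = f(t_n + h/2, y_n + (h/2)·k1); k3 = f(t_n + h/2, y_n + (h/2)·k2); k4 = f(t_n + h, y_n + h·k3); y_{n+1} = y_n + (h/6)·(k1 + 2k2 + 2k3 + k4).
t=0.000000, y=-2.400000:
  k1 = f(0.000000, -2.400000) = 0.000000
  k2 = f(0.265000, -2.400000) = -0.241680
  k3 = f(0.265000, -2.464045) = -0.248129
  k4 = f(0.530000, -2.531509) = -0.509846
  y ← -2.400000 + (0.53/6)·(k1 + 2k2 + 2k3 + k4) = -2.531569
y(0.53) ≈ -2.5316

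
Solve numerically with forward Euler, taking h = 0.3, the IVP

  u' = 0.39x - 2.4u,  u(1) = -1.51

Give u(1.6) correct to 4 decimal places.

0.0665

Euler: u_{n+1} = u_n + h·f(x_n, u_n).
x=1.000000, u=-1.510000: f=4.014000 → u ← -1.510000 + 0.3·4.014000 = -0.305800
x=1.300000, u=-0.305800: f=1.240920 → u ← -0.305800 + 0.3·1.240920 = 0.066476
u(1.6) ≈ 0.0665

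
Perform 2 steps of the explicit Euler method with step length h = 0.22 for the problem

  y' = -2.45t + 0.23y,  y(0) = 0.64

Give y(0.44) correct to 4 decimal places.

0.5878

Euler: y_{n+1} = y_n + h·f(t_n, y_n).
t=0.000000, y=0.640000: f=0.147200 → y ← 0.640000 + 0.22·0.147200 = 0.672384
t=0.220000, y=0.672384: f=-0.384352 → y ← 0.672384 + 0.22·(-0.384352) = 0.587827
y(0.44) ≈ 0.5878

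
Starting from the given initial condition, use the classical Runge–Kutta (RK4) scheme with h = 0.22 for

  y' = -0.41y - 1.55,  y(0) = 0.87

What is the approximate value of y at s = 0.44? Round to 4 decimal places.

0.1024

RK4: k1 = f(s_n, y_n); k2 = f(s_n + h/2, y_n + (h/2)·k1); k3 = f(s_n + h/2, y_n + (h/2)·k2); k4 = f(s_n + h, y_n + h·k3); y_{n+1} = y_n + (h/6)·(k1 + 2k2 + 2k3 + k4).
s=0.000000, y=0.870000:
  k1 = f(0.000000, 0.870000) = -1.906700
  k2 = f(0.110000, 0.660263) = -1.820708
  k3 = f(0.110000, 0.669722) = -1.824586
  k4 = f(0.220000, 0.468591) = -1.742122
  y ← 0.870000 + (0.22/6)·(k1 + 2k2 + 2k3 + k4) = 0.468888
s=0.220000, y=0.468888:
  k1 = f(0.220000, 0.468888) = -1.742244
  k2 = f(0.330000, 0.277241) = -1.663669
  k3 = f(0.330000, 0.285885) = -1.667213
  k4 = f(0.440000, 0.102101) = -1.591862
  y ← 0.468888 + (0.22/6)·(k1 + 2k2 + 2k3 + k4) = 0.102373
y(0.44) ≈ 0.1024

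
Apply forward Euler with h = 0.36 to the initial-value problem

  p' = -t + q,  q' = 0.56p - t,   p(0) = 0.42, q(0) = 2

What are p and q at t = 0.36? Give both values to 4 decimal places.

Euler on (p,q): p_{n+1} = p_n + h·p', q_{n+1} = q_n + h·q'.
0.000000: (0.420000, 2.000000); f=(2.000000, 0.235200) → (1.140000, 2.084672)
(p(0.36), q(0.36)) ≈ (1.1400, 2.0847)

1.1400, 2.0847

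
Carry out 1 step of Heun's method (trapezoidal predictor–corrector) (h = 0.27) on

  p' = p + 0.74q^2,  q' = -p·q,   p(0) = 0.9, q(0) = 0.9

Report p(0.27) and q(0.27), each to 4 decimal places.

1.3249, 0.6706

Heun on (p,q): k1 = f(x_n, state_n); k2 = f(x_n + h, state_n + h·k1); state_{n+1} = state_n + (h/2)·(k1 + k2).
0.000000: (0.900000, 0.900000)
  k1 = (1.499400, -0.810000)
  predictor → (1.304838, 0.681300)
  k2 = (1.648324, -0.888986)
  → (1.324943, 0.670637)
(p(0.27), q(0.27)) ≈ (1.3249, 0.6706)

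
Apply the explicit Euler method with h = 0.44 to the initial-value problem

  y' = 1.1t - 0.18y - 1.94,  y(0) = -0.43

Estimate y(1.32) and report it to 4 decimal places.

Euler: y_{n+1} = y_n + h·f(t_n, y_n).
t=0.000000, y=-0.430000: f=-1.862600 → y ← -0.430000 + 0.44·(-1.862600) = -1.249544
t=0.440000, y=-1.249544: f=-1.231082 → y ← -1.249544 + 0.44·(-1.231082) = -1.791220
t=0.880000, y=-1.791220: f=-0.649580 → y ← -1.791220 + 0.44·(-0.649580) = -2.077035
y(1.32) ≈ -2.0770

-2.0770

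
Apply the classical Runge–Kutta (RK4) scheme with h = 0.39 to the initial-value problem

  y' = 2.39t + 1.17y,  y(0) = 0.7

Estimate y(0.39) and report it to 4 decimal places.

1.3172

RK4: k1 = f(t_n, y_n); k2 = f(t_n + h/2, y_n + (h/2)·k1); k3 = f(t_n + h/2, y_n + (h/2)·k2); k4 = f(t_n + h, y_n + h·k3); y_{n+1} = y_n + (h/6)·(k1 + 2k2 + 2k3 + k4).
t=0.000000, y=0.700000:
  k1 = f(0.000000, 0.700000) = 0.819000
  k2 = f(0.195000, 0.859705) = 1.471905
  k3 = f(0.195000, 0.987021) = 1.620865
  k4 = f(0.390000, 1.332137) = 2.490701
  y ← 0.700000 + (0.39/6)·(k1 + 2k2 + 2k3 + k4) = 1.317191
y(0.39) ≈ 1.3172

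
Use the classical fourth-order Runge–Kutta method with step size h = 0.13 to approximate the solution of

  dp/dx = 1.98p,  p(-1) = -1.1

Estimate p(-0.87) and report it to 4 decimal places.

-1.4229

RK4: k1 = f(x_n, p_n); k2 = f(x_n + h/2, p_n + (h/2)·k1); k3 = f(x_n + h/2, p_n + (h/2)·k2); k4 = f(x_n + h, p_n + h·k3); p_{n+1} = p_n + (h/6)·(k1 + 2k2 + 2k3 + k4).
x=-1.000000, p=-1.100000:
  k1 = f(-1.000000, -1.100000) = -2.178000
  k2 = f(-0.935000, -1.241570) = -2.458309
  k3 = f(-0.935000, -1.259790) = -2.494384
  k4 = f(-0.870000, -1.424270) = -2.820055
  p ← -1.100000 + (0.13/6)·(k1 + 2k2 + 2k3 + k4) = -1.422908
p(-0.87) ≈ -1.4229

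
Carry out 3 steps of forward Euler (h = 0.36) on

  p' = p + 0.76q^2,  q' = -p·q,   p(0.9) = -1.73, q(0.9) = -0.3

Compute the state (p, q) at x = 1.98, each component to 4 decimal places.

Euler on (p,q): p_{n+1} = p_n + h·p', q_{n+1} = q_n + h·q'.
0.900000: (-1.730000, -0.300000); f=(-1.661600, -0.519000) → (-2.328176, -0.486840)
1.260000: (-2.328176, -0.486840); f=(-2.148046, -1.133449) → (-3.101473, -0.894882)
1.620000: (-3.101473, -0.894882); f=(-2.492854, -2.775451) → (-3.998900, -1.894044)
(p(1.98), q(1.98)) ≈ (-3.9989, -1.8940)

-3.9989, -1.8940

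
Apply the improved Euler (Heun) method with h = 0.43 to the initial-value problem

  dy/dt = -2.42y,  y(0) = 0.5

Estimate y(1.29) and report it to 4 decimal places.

0.0628

Heun: k1 = f(t_n, y_n); k2 = f(t_n + h, y_n + h·k1); y_{n+1} = y_n + (h/2)·(k1 + k2).
t=0.000000, y=0.500000:
  k1 = f(0.000000, 0.500000) = -1.210000
  k2 = f(0.430000, -0.020300) = 0.049126
  y ← 0.500000 + (0.43/2)·(-1.210000 + 0.049126) = 0.250412
t=0.430000, y=0.250412:
  k1 = f(0.430000, 0.250412) = -0.605997
  k2 = f(0.860000, -0.010167) = 0.024603
  y ← 0.250412 + (0.43/2)·(-0.605997 + 0.024603) = 0.125412
t=0.860000, y=0.125412:
  k1 = f(0.860000, 0.125412) = -0.303498
  k2 = f(1.290000, -0.005092) = 0.012322
  y ← 0.125412 + (0.43/2)·(-0.303498 + 0.012322) = 0.062810
y(1.29) ≈ 0.0628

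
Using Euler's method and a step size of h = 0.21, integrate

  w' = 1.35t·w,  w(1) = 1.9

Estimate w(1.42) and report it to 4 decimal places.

Euler: w_{n+1} = w_n + h·f(t_n, w_n).
t=1.000000, w=1.900000: f=2.565000 → w ← 1.900000 + 0.21·2.565000 = 2.438650
t=1.210000, w=2.438650: f=3.983535 → w ← 2.438650 + 0.21·3.983535 = 3.275192
w(1.42) ≈ 3.2752

3.2752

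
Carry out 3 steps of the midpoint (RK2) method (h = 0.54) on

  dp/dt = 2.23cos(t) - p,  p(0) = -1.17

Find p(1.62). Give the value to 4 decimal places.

Midpoint: k1 = f(t_n, p_n); k2 = f(t_n + h/2, p_n + (h/2)·k1); p_{n+1} = p_n + h·k2.
t=0.000000, p=-1.170000:
  k1 = f(0.000000, -1.170000) = 3.400000
  k2 = f(0.270000, -0.252000) = 2.401209
  p ← -1.170000 + 0.54·2.401209 = 0.126653
t=0.540000, p=0.126653:
  k1 = f(0.540000, 0.126653) = 1.786037
  k2 = f(0.810000, 0.608883) = 0.928698
  p ← 0.126653 + 0.54·0.928698 = 0.628150
t=1.080000, p=0.628150:
  k1 = f(1.080000, 0.628150) = 0.422912
  k2 = f(1.350000, 0.742336) = -0.253951
  p ← 0.628150 + 0.54·(-0.253951) = 0.491016
p(1.62) ≈ 0.4910

0.4910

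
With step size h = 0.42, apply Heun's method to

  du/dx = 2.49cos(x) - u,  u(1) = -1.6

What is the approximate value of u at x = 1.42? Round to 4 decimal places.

Heun: k1 = f(x_n, u_n); k2 = f(x_n + h, u_n + h·k1); u_{n+1} = u_n + (h/2)·(k1 + k2).
x=1.000000, u=-1.600000:
  k1 = f(1.000000, -1.600000) = 2.945353
  k2 = f(1.420000, -0.362952) = 0.737013
  u ← -1.600000 + (0.42/2)·(2.945353 + 0.737013) = -0.826703
u(1.42) ≈ -0.8267

-0.8267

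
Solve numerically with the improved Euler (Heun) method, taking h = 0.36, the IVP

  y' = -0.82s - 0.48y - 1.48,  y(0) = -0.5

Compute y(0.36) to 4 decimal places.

-0.9610

Heun: k1 = f(s_n, y_n); k2 = f(s_n + h, y_n + h·k1); y_{n+1} = y_n + (h/2)·(k1 + k2).
s=0.000000, y=-0.500000:
  k1 = f(0.000000, -0.500000) = -1.240000
  k2 = f(0.360000, -0.946400) = -1.320928
  y ← -0.500000 + (0.36/2)·(-1.240000 + (-1.320928)) = -0.960967
y(0.36) ≈ -0.9610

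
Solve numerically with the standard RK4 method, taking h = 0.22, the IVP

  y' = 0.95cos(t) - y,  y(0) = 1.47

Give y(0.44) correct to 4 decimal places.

RK4: k1 = f(t_n, y_n); k2 = f(t_n + h/2, y_n + (h/2)·k1); k3 = f(t_n + h/2, y_n + (h/2)·k2); k4 = f(t_n + h, y_n + h·k3); y_{n+1} = y_n + (h/6)·(k1 + 2k2 + 2k3 + k4).
t=0.000000, y=1.470000:
  k1 = f(0.000000, 1.470000) = -0.520000
  k2 = f(0.110000, 1.412800) = -0.468542
  k3 = f(0.110000, 1.418460) = -0.474202
  k4 = f(0.220000, 1.365676) = -0.438573
  y ← 1.470000 + (0.22/6)·(k1 + 2k2 + 2k3 + k4) = 1.365718
t=0.220000, y=1.365718:
  k1 = f(0.220000, 1.365718) = -0.438615
  k2 = f(0.330000, 1.317470) = -0.418730
  k3 = f(0.330000, 1.319657) = -0.420917
  k4 = f(0.440000, 1.273116) = -0.413602
  y ← 1.365718 + (0.22/6)·(k1 + 2k2 + 2k3 + k4) = 1.272896
y(0.44) ≈ 1.2729

1.2729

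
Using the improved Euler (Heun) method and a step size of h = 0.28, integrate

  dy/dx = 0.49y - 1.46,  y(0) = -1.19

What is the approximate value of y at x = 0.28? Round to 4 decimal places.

Heun: k1 = f(x_n, y_n); k2 = f(x_n + h, y_n + h·k1); y_{n+1} = y_n + (h/2)·(k1 + k2).
x=0.000000, y=-1.190000:
  k1 = f(0.000000, -1.190000) = -2.043100
  k2 = f(0.280000, -1.762068) = -2.323413
  y ← -1.190000 + (0.28/2)·(-2.043100 + (-2.323413)) = -1.801312
y(0.28) ≈ -1.8013

-1.8013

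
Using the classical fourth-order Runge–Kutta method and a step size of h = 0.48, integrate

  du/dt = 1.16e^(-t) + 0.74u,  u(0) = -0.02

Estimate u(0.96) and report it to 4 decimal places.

1.0607

RK4: k1 = f(t_n, u_n); k2 = f(t_n + h/2, u_n + (h/2)·k1); k3 = f(t_n + h/2, u_n + (h/2)·k2); k4 = f(t_n + h, u_n + h·k3); u_{n+1} = u_n + (h/6)·(k1 + 2k2 + 2k3 + k4).
t=0.000000, u=-0.020000:
  k1 = f(0.000000, -0.020000) = 1.145200
  k2 = f(0.240000, 0.254848) = 1.101076
  k3 = f(0.240000, 0.244258) = 1.093239
  k4 = f(0.480000, 0.504755) = 1.091307
  u ← -0.020000 + (0.48/6)·(k1 + 2k2 + 2k3 + k4) = 0.510011
t=0.480000, u=0.510011:
  k1 = f(0.480000, 0.510011) = 1.095197
  k2 = f(0.720000, 0.772858) = 1.136548
  k3 = f(0.720000, 0.782782) = 1.143892
  k4 = f(0.960000, 1.059079) = 1.227874
  u ← 0.510011 + (0.48/6)·(k1 + 2k2 + 2k3 + k4) = 1.060727
u(0.96) ≈ 1.0607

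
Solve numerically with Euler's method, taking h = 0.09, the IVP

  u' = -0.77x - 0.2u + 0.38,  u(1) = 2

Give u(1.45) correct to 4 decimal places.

1.5958

Euler: u_{n+1} = u_n + h·f(x_n, u_n).
x=1.000000, u=2.000000: f=-0.790000 → u ← 2.000000 + 0.09·(-0.790000) = 1.928900
x=1.090000, u=1.928900: f=-0.845080 → u ← 1.928900 + 0.09·(-0.845080) = 1.852843
x=1.180000, u=1.852843: f=-0.899169 → u ← 1.852843 + 0.09·(-0.899169) = 1.771918
x=1.270000, u=1.771918: f=-0.952284 → u ← 1.771918 + 0.09·(-0.952284) = 1.686212
x=1.360000, u=1.686212: f=-1.004442 → u ← 1.686212 + 0.09·(-1.004442) = 1.595812
u(1.45) ≈ 1.5958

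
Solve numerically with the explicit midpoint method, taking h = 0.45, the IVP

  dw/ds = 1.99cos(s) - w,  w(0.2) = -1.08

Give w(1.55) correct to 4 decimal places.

Midpoint: k1 = f(s_n, w_n); k2 = f(s_n + h/2, w_n + (h/2)·k1); w_{n+1} = w_n + h·k2.
s=0.200000, w=-1.080000:
  k1 = f(0.200000, -1.080000) = 3.030332
  k2 = f(0.425000, -0.398175) = 2.211142
  w ← -1.080000 + 0.45·2.211142 = -0.084986
s=0.650000, w=-0.084986:
  k1 = f(0.650000, -0.084986) = 1.669193
  k2 = f(0.875000, 0.290582) = 0.985001
  w ← -0.084986 + 0.45·0.985001 = 0.358265
s=1.100000, w=0.358265:
  k1 = f(1.100000, 0.358265) = 0.544392
  k2 = f(1.325000, 0.480753) = 0.003472
  w ← 0.358265 + 0.45·0.003472 = 0.359827
w(1.55) ≈ 0.3598

0.3598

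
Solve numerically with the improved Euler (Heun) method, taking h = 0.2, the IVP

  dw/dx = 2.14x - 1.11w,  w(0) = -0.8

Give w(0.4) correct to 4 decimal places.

Heun: k1 = f(x_n, w_n); k2 = f(x_n + h, w_n + h·k1); w_{n+1} = w_n + (h/2)·(k1 + k2).
x=0.000000, w=-0.800000:
  k1 = f(0.000000, -0.800000) = 0.888000
  k2 = f(0.200000, -0.622400) = 1.118864
  w ← -0.800000 + (0.2/2)·(0.888000 + 1.118864) = -0.599314
x=0.200000, w=-0.599314:
  k1 = f(0.200000, -0.599314) = 1.093238
  k2 = f(0.400000, -0.380666) = 1.278539
  w ← -0.599314 + (0.2/2)·(1.093238 + 1.278539) = -0.362136
w(0.4) ≈ -0.3621

-0.3621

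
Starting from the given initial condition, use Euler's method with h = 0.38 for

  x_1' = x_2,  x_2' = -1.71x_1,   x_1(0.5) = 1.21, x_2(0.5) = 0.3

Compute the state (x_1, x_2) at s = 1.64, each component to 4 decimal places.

0.6275, -2.0869

Euler on (x_1,x_2): x_1_{n+1} = x_1_n + h·x_1', x_2_{n+1} = x_2_n + h·x_2'.
0.500000: (1.210000, 0.300000); f=(0.300000, -2.069100) → (1.324000, -0.486258)
0.880000: (1.324000, -0.486258); f=(-0.486258, -2.264040) → (1.139222, -1.346593)
1.260000: (1.139222, -1.346593); f=(-1.346593, -1.948070) → (0.627517, -2.086860)
(x_1(1.64), x_2(1.64)) ≈ (0.6275, -2.0869)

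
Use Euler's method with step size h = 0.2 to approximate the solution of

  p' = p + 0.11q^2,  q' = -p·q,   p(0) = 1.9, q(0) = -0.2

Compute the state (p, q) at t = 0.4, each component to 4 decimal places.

2.7374, -0.0674

Euler on (p,q): p_{n+1} = p_n + h·p', q_{n+1} = q_n + h·q'.
0.000000: (1.900000, -0.200000); f=(1.904400, 0.380000) → (2.280880, -0.124000)
0.200000: (2.280880, -0.124000); f=(2.282571, 0.282829) → (2.737394, -0.067434)
(p(0.4), q(0.4)) ≈ (2.7374, -0.0674)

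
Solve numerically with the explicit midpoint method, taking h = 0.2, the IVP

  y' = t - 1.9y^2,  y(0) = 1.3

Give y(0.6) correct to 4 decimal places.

0.6860

Midpoint: k1 = f(t_n, y_n); k2 = f(t_n + h/2, y_n + (h/2)·k1); y_{n+1} = y_n + h·k2.
t=0.000000, y=1.300000:
  k1 = f(0.000000, 1.300000) = -3.211000
  k2 = f(0.100000, 0.978900) = -1.720666
  y ← 1.300000 + 0.2·(-1.720666) = 0.955867
t=0.200000, y=0.955867:
  k1 = f(0.200000, 0.955867) = -1.535995
  k2 = f(0.300000, 0.802267) = -0.922903
  y ← 0.955867 + 0.2·(-0.922903) = 0.771286
t=0.400000, y=0.771286:
  k1 = f(0.400000, 0.771286) = -0.730277
  k2 = f(0.500000, 0.698259) = -0.426374
  y ← 0.771286 + 0.2·(-0.426374) = 0.686012
y(0.6) ≈ 0.6860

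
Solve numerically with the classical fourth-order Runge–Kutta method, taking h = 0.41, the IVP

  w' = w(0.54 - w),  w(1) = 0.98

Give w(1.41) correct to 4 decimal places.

0.8435

RK4: k1 = f(t_n, w_n); k2 = f(t_n + h/2, w_n + (h/2)·k1); k3 = f(t_n + h/2, w_n + (h/2)·k2); k4 = f(t_n + h, w_n + h·k3); w_{n+1} = w_n + (h/6)·(k1 + 2k2 + 2k3 + k4).
t=1.000000, w=0.980000:
  k1 = f(1.000000, 0.980000) = -0.431200
  k2 = f(1.205000, 0.891604) = -0.313492
  k3 = f(1.205000, 0.915734) = -0.344073
  k4 = f(1.410000, 0.838930) = -0.250782
  w ← 0.980000 + (0.41/6)·(k1 + 2k2 + 2k3 + k4) = 0.843531
w(1.41) ≈ 0.8435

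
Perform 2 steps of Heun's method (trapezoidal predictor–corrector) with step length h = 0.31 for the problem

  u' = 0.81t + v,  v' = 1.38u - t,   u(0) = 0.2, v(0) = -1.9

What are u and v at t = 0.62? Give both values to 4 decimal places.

-0.8737, -2.3919

Heun on (u,v): k1 = f(t_n, state_n); k2 = f(t_n + h, state_n + h·k1); state_{n+1} = state_n + (h/2)·(k1 + k2).
0.000000: (0.200000, -1.900000)
  k1 = (-1.900000, 0.276000)
  predictor → (-0.389000, -1.814440)
  k2 = (-1.563340, -0.846820)
  → (-0.336818, -1.988477)
0.310000: (-0.336818, -1.988477)
  k1 = (-1.737377, -0.774808)
  predictor → (-0.875405, -2.228668)
  k2 = (-1.726468, -1.828058)
  → (-0.873714, -2.391921)
(u(0.62), v(0.62)) ≈ (-0.8737, -2.3919)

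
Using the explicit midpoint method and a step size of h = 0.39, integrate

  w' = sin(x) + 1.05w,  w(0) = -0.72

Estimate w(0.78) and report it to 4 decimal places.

Midpoint: k1 = f(x_n, w_n); k2 = f(x_n + h/2, w_n + (h/2)·k1); w_{n+1} = w_n + h·k2.
x=0.000000, w=-0.720000:
  k1 = f(0.000000, -0.720000) = -0.756000
  k2 = f(0.195000, -0.867420) = -0.717024
  w ← -0.720000 + 0.39·(-0.717024) = -0.999640
x=0.390000, w=-0.999640:
  k1 = f(0.390000, -0.999640) = -0.669433
  k2 = f(0.585000, -1.130179) = -0.634489
  w ← -0.999640 + 0.39·(-0.634489) = -1.247090
w(0.78) ≈ -1.2471

-1.2471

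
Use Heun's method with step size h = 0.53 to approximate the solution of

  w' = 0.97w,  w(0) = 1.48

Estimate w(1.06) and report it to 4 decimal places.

4.0110

Heun: k1 = f(t_n, w_n); k2 = f(t_n + h, w_n + h·k1); w_{n+1} = w_n + (h/2)·(k1 + k2).
t=0.000000, w=1.480000:
  k1 = f(0.000000, 1.480000) = 1.435600
  k2 = f(0.530000, 2.240868) = 2.173642
  w ← 1.480000 + (0.53/2)·(1.435600 + 2.173642) = 2.436449
t=0.530000, w=2.436449:
  k1 = f(0.530000, 2.436449) = 2.363356
  k2 = f(1.060000, 3.689028) = 3.578357
  w ← 2.436449 + (0.53/2)·(2.363356 + 3.578357) = 4.011003
w(1.06) ≈ 4.0110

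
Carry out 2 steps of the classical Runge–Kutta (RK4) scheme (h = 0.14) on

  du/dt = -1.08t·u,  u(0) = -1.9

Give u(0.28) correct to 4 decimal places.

-1.8212

RK4: k1 = f(t_n, u_n); k2 = f(t_n + h/2, u_n + (h/2)·k1); k3 = f(t_n + h/2, u_n + (h/2)·k2); k4 = f(t_n + h, u_n + h·k3); u_{n+1} = u_n + (h/6)·(k1 + 2k2 + 2k3 + k4).
t=0.000000, u=-1.900000:
  k1 = f(0.000000, -1.900000) = 0.000000
  k2 = f(0.070000, -1.900000) = 0.143640
  k3 = f(0.070000, -1.889945) = 0.142880
  k4 = f(0.140000, -1.879997) = 0.284256
  u ← -1.900000 + (0.14/6)·(k1 + 2k2 + 2k3 + k4) = -1.879996
t=0.140000, u=-1.879996:
  k1 = f(0.140000, -1.879996) = 0.284255
  k2 = f(0.210000, -1.860099) = 0.421870
  k3 = f(0.210000, -1.850466) = 0.419686
  k4 = f(0.280000, -1.821240) = 0.550743
  u ← -1.879996 + (0.14/6)·(k1 + 2k2 + 2k3 + k4) = -1.821241
u(0.28) ≈ -1.8212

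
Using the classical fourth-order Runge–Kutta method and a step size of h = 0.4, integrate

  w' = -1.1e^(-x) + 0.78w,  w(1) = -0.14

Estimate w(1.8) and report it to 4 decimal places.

RK4: k1 = f(x_n, w_n); k2 = f(x_n + h/2, w_n + (h/2)·k1); k3 = f(x_n + h/2, w_n + (h/2)·k2); k4 = f(x_n + h, w_n + h·k3); w_{n+1} = w_n + (h/6)·(k1 + 2k2 + 2k3 + k4).
x=1.000000, w=-0.140000:
  k1 = f(1.000000, -0.140000) = -0.513867
  k2 = f(1.200000, -0.242773) = -0.520677
  k3 = f(1.200000, -0.244135) = -0.521739
  k4 = f(1.400000, -0.348696) = -0.543239
  w ← -0.140000 + (0.4/6)·(k1 + 2k2 + 2k3 + k4) = -0.349463
x=1.400000, w=-0.349463:
  k1 = f(1.400000, -0.349463) = -0.543837
  k2 = f(1.600000, -0.458230) = -0.579506
  k3 = f(1.600000, -0.465364) = -0.585070
  k4 = f(1.800000, -0.583491) = -0.636951
  w ← -0.349463 + (0.4/6)·(k1 + 2k2 + 2k3 + k4) = -0.583459
w(1.8) ≈ -0.5835

-0.5835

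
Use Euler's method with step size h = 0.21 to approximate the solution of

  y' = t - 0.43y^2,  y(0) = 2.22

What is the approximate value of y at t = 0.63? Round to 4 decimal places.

Euler: y_{n+1} = y_n + h·f(t_n, y_n).
t=0.000000, y=2.220000: f=-2.119212 → y ← 2.220000 + 0.21·(-2.119212) = 1.774965
t=0.210000, y=1.774965: f=-1.144716 → y ← 1.774965 + 0.21·(-1.144716) = 1.534575
t=0.420000, y=1.534575: f=-0.592616 → y ← 1.534575 + 0.21·(-0.592616) = 1.410126
y(0.63) ≈ 1.4101

1.4101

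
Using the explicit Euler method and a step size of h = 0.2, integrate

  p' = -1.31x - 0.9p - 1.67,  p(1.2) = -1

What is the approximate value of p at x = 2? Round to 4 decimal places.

Euler: p_{n+1} = p_n + h·f(x_n, p_n).
x=1.200000, p=-1.000000: f=-2.342000 → p ← -1.000000 + 0.2·(-2.342000) = -1.468400
x=1.400000, p=-1.468400: f=-2.182440 → p ← -1.468400 + 0.2·(-2.182440) = -1.904888
x=1.600000, p=-1.904888: f=-2.051601 → p ← -1.904888 + 0.2·(-2.051601) = -2.315208
x=1.800000, p=-2.315208: f=-1.944313 → p ← -2.315208 + 0.2·(-1.944313) = -2.704071
p(2) ≈ -2.7041

-2.7041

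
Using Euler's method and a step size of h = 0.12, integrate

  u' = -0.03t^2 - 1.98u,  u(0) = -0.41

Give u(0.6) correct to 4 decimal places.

Euler: u_{n+1} = u_n + h·f(t_n, u_n).
t=0.000000, u=-0.410000: f=0.811800 → u ← -0.410000 + 0.12·0.811800 = -0.312584
t=0.120000, u=-0.312584: f=0.618484 → u ← -0.312584 + 0.12·0.618484 = -0.238366
t=0.240000, u=-0.238366: f=0.470236 → u ← -0.238366 + 0.12·0.470236 = -0.181938
t=0.360000, u=-0.181938: f=0.356348 → u ← -0.181938 + 0.12·0.356348 = -0.139176
t=0.480000, u=-0.139176: f=0.268656 → u ← -0.139176 + 0.12·0.268656 = -0.106937
u(0.6) ≈ -0.1069

-0.1069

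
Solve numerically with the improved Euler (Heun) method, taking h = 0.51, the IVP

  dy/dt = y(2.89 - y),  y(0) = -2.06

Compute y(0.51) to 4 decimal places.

-23.4530

Heun: k1 = f(t_n, y_n); k2 = f(t_n + h, y_n + h·k1); y_{n+1} = y_n + (h/2)·(k1 + k2).
t=0.000000, y=-2.060000:
  k1 = f(0.000000, -2.060000) = -10.197000
  k2 = f(0.510000, -7.260470) = -73.697183
  y ← -2.060000 + (0.51/2)·(-10.197000 + (-73.697183)) = -23.453017
y(0.51) ≈ -23.4530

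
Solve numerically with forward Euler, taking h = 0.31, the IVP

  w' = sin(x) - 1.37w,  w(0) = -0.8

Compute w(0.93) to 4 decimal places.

Euler: w_{n+1} = w_n + h·f(x_n, w_n).
x=0.000000, w=-0.800000: f=1.096000 → w ← -0.800000 + 0.31·1.096000 = -0.460240
x=0.310000, w=-0.460240: f=0.935587 → w ← -0.460240 + 0.31·0.935587 = -0.170208
x=0.620000, w=-0.170208: f=0.814220 → w ← -0.170208 + 0.31·0.814220 = 0.082200
w(0.93) ≈ 0.0822

0.0822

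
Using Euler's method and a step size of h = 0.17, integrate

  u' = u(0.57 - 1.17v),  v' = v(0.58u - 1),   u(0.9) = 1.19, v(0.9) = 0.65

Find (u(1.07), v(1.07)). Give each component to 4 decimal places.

1.1515, 0.6158

Euler on (u,v): u_{n+1} = u_n + h·u', v_{n+1} = v_n + h·v'.
0.900000: (1.190000, 0.650000); f=(-0.226695, -0.201370) → (1.151462, 0.615767)
(u(1.07), v(1.07)) ≈ (1.1515, 0.6158)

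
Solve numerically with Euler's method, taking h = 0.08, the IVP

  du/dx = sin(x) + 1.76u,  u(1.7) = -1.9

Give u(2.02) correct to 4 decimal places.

Euler: u_{n+1} = u_n + h·f(x_n, u_n).
x=1.700000, u=-1.900000: f=-2.352335 → u ← -1.900000 + 0.08·(-2.352335) = -2.088187
x=1.780000, u=-2.088187: f=-2.697012 → u ← -2.088187 + 0.08·(-2.697012) = -2.303948
x=1.860000, u=-2.303948: f=-3.096477 → u ← -2.303948 + 0.08·(-3.096477) = -2.551666
x=1.940000, u=-2.551666: f=-3.558317 → u ← -2.551666 + 0.08·(-3.558317) = -2.836331
u(2.02) ≈ -2.8363

-2.8363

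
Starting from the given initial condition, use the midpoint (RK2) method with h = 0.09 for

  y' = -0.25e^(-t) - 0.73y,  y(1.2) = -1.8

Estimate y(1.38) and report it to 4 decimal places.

Midpoint: k1 = f(t_n, y_n); k2 = f(t_n + h/2, y_n + (h/2)·k1); y_{n+1} = y_n + h·k2.
t=1.200000, y=-1.800000:
  k1 = f(1.200000, -1.800000) = 1.238701
  k2 = f(1.245000, -1.744258) = 1.201323
  y ← -1.800000 + 0.09·1.201323 = -1.691881
t=1.290000, y=-1.691881:
  k1 = f(1.290000, -1.691881) = 1.166255
  k2 = f(1.335000, -1.639399) = 1.130972
  y ← -1.691881 + 0.09·1.130972 = -1.590093
y(1.38) ≈ -1.5901

-1.5901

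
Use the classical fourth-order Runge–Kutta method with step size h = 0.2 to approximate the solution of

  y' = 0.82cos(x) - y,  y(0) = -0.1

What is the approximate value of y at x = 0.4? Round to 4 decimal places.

0.1954

RK4: k1 = f(x_n, y_n); k2 = f(x_n + h/2, y_n + (h/2)·k1); k3 = f(x_n + h/2, y_n + (h/2)·k2); k4 = f(x_n + h, y_n + h·k3); y_{n+1} = y_n + (h/6)·(k1 + 2k2 + 2k3 + k4).
x=0.000000, y=-0.100000:
  k1 = f(0.000000, -0.100000) = 0.920000
  k2 = f(0.100000, -0.008000) = 0.823903
  k3 = f(0.100000, -0.017610) = 0.833513
  k4 = f(0.200000, 0.066703) = 0.736952
  y ← -0.100000 + (0.2/6)·(k1 + 2k2 + 2k3 + k4) = 0.065726
x=0.200000, y=0.065726:
  k1 = f(0.200000, 0.065726) = 0.737928
  k2 = f(0.300000, 0.139519) = 0.643857
  k3 = f(0.300000, 0.130112) = 0.653264
  k4 = f(0.400000, 0.196379) = 0.558891
  y ← 0.065726 + (0.2/6)·(k1 + 2k2 + 2k3 + k4) = 0.195428
y(0.4) ≈ 0.1954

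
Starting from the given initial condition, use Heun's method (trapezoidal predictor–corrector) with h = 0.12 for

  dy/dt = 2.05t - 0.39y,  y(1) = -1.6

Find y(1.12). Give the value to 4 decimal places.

-1.2719

Heun: k1 = f(t_n, y_n); k2 = f(t_n + h, y_n + h·k1); y_{n+1} = y_n + (h/2)·(k1 + k2).
t=1.000000, y=-1.600000:
  k1 = f(1.000000, -1.600000) = 2.674000
  k2 = f(1.120000, -1.279120) = 2.794857
  y ← -1.600000 + (0.12/2)·(2.674000 + 2.794857) = -1.271869
y(1.12) ≈ -1.2719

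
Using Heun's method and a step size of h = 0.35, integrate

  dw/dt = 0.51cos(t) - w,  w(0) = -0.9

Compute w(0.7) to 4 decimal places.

-0.2316

Heun: k1 = f(t_n, w_n); k2 = f(t_n + h, w_n + h·k1); w_{n+1} = w_n + (h/2)·(k1 + k2).
t=0.000000, w=-0.900000:
  k1 = f(0.000000, -0.900000) = 1.410000
  k2 = f(0.350000, -0.406500) = 0.885580
  w ← -0.900000 + (0.35/2)·(1.410000 + 0.885580) = -0.498273
t=0.350000, w=-0.498273:
  k1 = f(0.350000, -0.498273) = 0.977354
  k2 = f(0.700000, -0.156200) = 0.546269
  w ← -0.498273 + (0.35/2)·(0.977354 + 0.546269) = -0.231639
w(0.7) ≈ -0.2316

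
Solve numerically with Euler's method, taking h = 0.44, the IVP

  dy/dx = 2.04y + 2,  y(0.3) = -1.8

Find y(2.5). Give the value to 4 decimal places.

-21.1468

Euler: y_{n+1} = y_n + h·f(x_n, y_n).
x=0.300000, y=-1.800000: f=-1.672000 → y ← -1.800000 + 0.44·(-1.672000) = -2.535680
x=0.740000, y=-2.535680: f=-3.172787 → y ← -2.535680 + 0.44·(-3.172787) = -3.931706
x=1.180000, y=-3.931706: f=-6.020681 → y ← -3.931706 + 0.44·(-6.020681) = -6.580806
x=1.620000, y=-6.580806: f=-11.424844 → y ← -6.580806 + 0.44·(-11.424844) = -11.607737
x=2.060000, y=-11.607737: f=-21.679784 → y ← -11.607737 + 0.44·(-21.679784) = -21.146843
y(2.5) ≈ -21.1468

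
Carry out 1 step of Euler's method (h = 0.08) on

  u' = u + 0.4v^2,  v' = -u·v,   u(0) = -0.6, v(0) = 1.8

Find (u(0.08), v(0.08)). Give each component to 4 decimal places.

Euler on (u,v): u_{n+1} = u_n + h·u', v_{n+1} = v_n + h·v'.
0.000000: (-0.600000, 1.800000); f=(0.696000, 1.080000) → (-0.544320, 1.886400)
(u(0.08), v(0.08)) ≈ (-0.5443, 1.8864)

-0.5443, 1.8864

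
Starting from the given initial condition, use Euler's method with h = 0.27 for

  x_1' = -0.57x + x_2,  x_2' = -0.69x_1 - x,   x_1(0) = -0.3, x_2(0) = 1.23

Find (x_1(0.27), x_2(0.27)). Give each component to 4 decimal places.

Euler on (x_1,x_2): x_1_{n+1} = x_1_n + h·x_1', x_2_{n+1} = x_2_n + h·x_2'.
0.000000: (-0.300000, 1.230000); f=(1.230000, 0.207000) → (0.032100, 1.285890)
(x_1(0.27), x_2(0.27)) ≈ (0.0321, 1.2859)

0.0321, 1.2859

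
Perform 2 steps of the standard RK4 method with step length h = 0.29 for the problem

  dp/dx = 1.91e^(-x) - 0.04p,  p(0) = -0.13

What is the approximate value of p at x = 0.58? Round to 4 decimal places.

0.7030

RK4: k1 = f(x_n, p_n); k2 = f(x_n + h/2, p_n + (h/2)·k1); k3 = f(x_n + h/2, p_n + (h/2)·k2); k4 = f(x_n + h, p_n + h·k3); p_{n+1} = p_n + (h/6)·(k1 + 2k2 + 2k3 + k4).
x=0.000000, p=-0.130000:
  k1 = f(0.000000, -0.130000) = 1.915200
  k2 = f(0.145000, 0.147704) = 1.646284
  k3 = f(0.145000, 0.108711) = 1.647844
  k4 = f(0.290000, 0.347875) = 1.415268
  p ← -0.130000 + (0.29/6)·(k1 + 2k2 + 2k3 + k4) = 0.349405
x=0.290000, p=0.349405:
  k1 = f(0.290000, 0.349405) = 1.415207
  k2 = f(0.435000, 0.554610) = 1.214091
  k3 = f(0.435000, 0.525448) = 1.215258
  k4 = f(0.580000, 0.701830) = 1.041333
  p ← 0.349405 + (0.29/6)·(k1 + 2k2 + 2k3 + k4) = 0.702975
p(0.58) ≈ 0.7030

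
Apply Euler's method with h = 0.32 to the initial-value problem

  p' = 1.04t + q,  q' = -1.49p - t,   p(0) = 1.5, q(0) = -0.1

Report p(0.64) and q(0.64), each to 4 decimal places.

1.3136, -1.6175

Euler on (p,q): p_{n+1} = p_n + h·p', q_{n+1} = q_n + h·q'.
0.000000: (1.500000, -0.100000); f=(-0.100000, -2.235000) → (1.468000, -0.815200)
0.320000: (1.468000, -0.815200); f=(-0.482400, -2.507320) → (1.313632, -1.617542)
(p(0.64), q(0.64)) ≈ (1.3136, -1.6175)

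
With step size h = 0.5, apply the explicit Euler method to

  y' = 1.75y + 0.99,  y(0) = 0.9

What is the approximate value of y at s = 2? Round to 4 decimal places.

17.5500

Euler: y_{n+1} = y_n + h·f(s_n, y_n).
s=0.000000, y=0.900000: f=2.565000 → y ← 0.900000 + 0.5·2.565000 = 2.182500
s=0.500000, y=2.182500: f=4.809375 → y ← 2.182500 + 0.5·4.809375 = 4.587188
s=1.000000, y=4.587188: f=9.017578 → y ← 4.587188 + 0.5·9.017578 = 9.095977
s=1.500000, y=9.095977: f=16.907959 → y ← 9.095977 + 0.5·16.907959 = 17.549956
y(2) ≈ 17.5500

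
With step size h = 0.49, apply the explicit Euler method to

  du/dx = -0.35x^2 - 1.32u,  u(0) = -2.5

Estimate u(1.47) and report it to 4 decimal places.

Euler: u_{n+1} = u_n + h·f(x_n, u_n).
x=0.000000, u=-2.500000: f=3.300000 → u ← -2.500000 + 0.49·3.300000 = -0.883000
x=0.490000, u=-0.883000: f=1.081525 → u ← -0.883000 + 0.49·1.081525 = -0.353053
x=0.980000, u=-0.353053: f=0.129890 → u ← -0.353053 + 0.49·0.129890 = -0.289407
u(1.47) ≈ -0.2894

-0.2894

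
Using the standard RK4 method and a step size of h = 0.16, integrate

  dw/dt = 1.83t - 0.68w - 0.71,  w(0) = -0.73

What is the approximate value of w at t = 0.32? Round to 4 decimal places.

RK4: k1 = f(t_n, w_n); k2 = f(t_n + h/2, w_n + (h/2)·k1); k3 = f(t_n + h/2, w_n + (h/2)·k2); k4 = f(t_n + h, w_n + h·k3); w_{n+1} = w_n + (h/6)·(k1 + 2k2 + 2k3 + k4).
t=0.000000, w=-0.730000:
  k1 = f(0.000000, -0.730000) = -0.213600
  k2 = f(0.080000, -0.747088) = -0.055580
  k3 = f(0.080000, -0.734446) = -0.064176
  k4 = f(0.160000, -0.740268) = 0.086182
  w ← -0.730000 + (0.16/6)·(k1 + 2k2 + 2k3 + k4) = -0.739785
t=0.160000, w=-0.739785:
  k1 = f(0.160000, -0.739785) = 0.085854
  k2 = f(0.240000, -0.732917) = 0.227583
  k3 = f(0.240000, -0.721578) = 0.219873
  k4 = f(0.320000, -0.704605) = 0.354731
  w ← -0.739785 + (0.16/6)·(k1 + 2k2 + 2k3 + k4) = -0.704172
w(0.32) ≈ -0.7042

-0.7042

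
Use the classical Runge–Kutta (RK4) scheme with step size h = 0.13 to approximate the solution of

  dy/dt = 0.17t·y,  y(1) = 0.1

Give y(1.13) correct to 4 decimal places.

RK4: k1 = f(t_n, y_n); k2 = f(t_n + h/2, y_n + (h/2)·k1); k3 = f(t_n + h/2, y_n + (h/2)·k2); k4 = f(t_n + h, y_n + h·k3); y_{n+1} = y_n + (h/6)·(k1 + 2k2 + 2k3 + k4).
t=1.000000, y=0.100000:
  k1 = f(1.000000, 0.100000) = 0.017000
  k2 = f(1.065000, 0.101105) = 0.018305
  k3 = f(1.065000, 0.101190) = 0.018320
  k4 = f(1.130000, 0.102382) = 0.019668
  y ← 0.100000 + (0.13/6)·(k1 + 2k2 + 2k3 + k4) = 0.102382
y(1.13) ≈ 0.1024

0.1024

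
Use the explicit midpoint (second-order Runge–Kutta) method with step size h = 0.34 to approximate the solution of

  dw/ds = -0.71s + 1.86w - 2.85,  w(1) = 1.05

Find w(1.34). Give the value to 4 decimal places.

Midpoint: k1 = f(s_n, w_n); k2 = f(s_n + h/2, w_n + (h/2)·k1); w_{n+1} = w_n + h·k2.
s=1.000000, w=1.050000:
  k1 = f(1.000000, 1.050000) = -1.607000
  k2 = f(1.170000, 0.776810) = -2.235833
  w ← 1.050000 + 0.34·(-2.235833) = 0.289817
w(1.34) ≈ 0.2898

0.2898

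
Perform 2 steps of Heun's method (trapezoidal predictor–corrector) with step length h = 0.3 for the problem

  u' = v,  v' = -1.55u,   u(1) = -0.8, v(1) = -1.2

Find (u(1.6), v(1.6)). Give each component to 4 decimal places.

Heun on (u,v): k1 = f(t_n, state_n); k2 = f(t_n + h, state_n + h·k1); state_{n+1} = state_n + (h/2)·(k1 + k2).
1.000000: (-0.800000, -1.200000)
  k1 = (-1.200000, 1.240000)
  predictor → (-1.160000, -0.828000)
  k2 = (-0.828000, 1.798000)
  → (-1.104200, -0.744300)
1.300000: (-1.104200, -0.744300)
  k1 = (-0.744300, 1.711510)
  predictor → (-1.327490, -0.230847)
  k2 = (-0.230847, 2.057610)
  → (-1.250472, -0.178932)
(u(1.6), v(1.6)) ≈ (-1.2505, -0.1789)

-1.2505, -0.1789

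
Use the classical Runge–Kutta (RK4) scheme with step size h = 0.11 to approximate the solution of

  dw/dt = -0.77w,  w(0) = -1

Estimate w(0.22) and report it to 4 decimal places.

RK4: k1 = f(t_n, w_n); k2 = f(t_n + h/2, w_n + (h/2)·k1); k3 = f(t_n + h/2, w_n + (h/2)·k2); k4 = f(t_n + h, w_n + h·k3); w_{n+1} = w_n + (h/6)·(k1 + 2k2 + 2k3 + k4).
t=0.000000, w=-1.000000:
  k1 = f(0.000000, -1.000000) = 0.770000
  k2 = f(0.055000, -0.957650) = 0.737391
  k3 = f(0.055000, -0.959444) = 0.738772
  k4 = f(0.110000, -0.918735) = 0.707426
  w ← -1.000000 + (0.11/6)·(k1 + 2k2 + 2k3 + k4) = -0.918788
t=0.110000, w=-0.918788:
  k1 = f(0.110000, -0.918788) = 0.707467
  k2 = f(0.165000, -0.879877) = 0.677505
  k3 = f(0.165000, -0.881525) = 0.678774
  k4 = f(0.220000, -0.844123) = 0.649975
  w ← -0.918788 + (0.11/6)·(k1 + 2k2 + 2k3 + k4) = -0.844171
w(0.22) ≈ -0.8442

-0.8442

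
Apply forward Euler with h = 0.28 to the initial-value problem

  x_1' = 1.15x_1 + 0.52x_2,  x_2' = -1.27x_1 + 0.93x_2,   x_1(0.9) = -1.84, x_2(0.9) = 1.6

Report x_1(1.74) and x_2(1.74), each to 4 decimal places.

Euler on (x_1,x_2): x_1_{n+1} = x_1_n + h·x_1', x_2_{n+1} = x_2_n + h·x_2'.
0.900000: (-1.840000, 1.600000); f=(-1.284000, 3.824800) → (-2.199520, 2.670944)
1.180000: (-2.199520, 2.670944); f=(-1.140557, 5.277368) → (-2.518876, 4.148607)
1.460000: (-2.518876, 4.148607); f=(-0.739432, 7.057177) → (-2.725917, 6.124617)
(x_1(1.74), x_2(1.74)) ≈ (-2.7259, 6.1246)

-2.7259, 6.1246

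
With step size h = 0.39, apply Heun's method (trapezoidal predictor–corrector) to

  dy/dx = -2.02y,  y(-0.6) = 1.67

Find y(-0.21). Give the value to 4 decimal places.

0.8726

Heun: k1 = f(x_n, y_n); k2 = f(x_n + h, y_n + h·k1); y_{n+1} = y_n + (h/2)·(k1 + k2).
x=-0.600000, y=1.670000:
  k1 = f(-0.600000, 1.670000) = -3.373400
  k2 = f(-0.210000, 0.354374) = -0.715835
  y ← 1.670000 + (0.39/2)·(-3.373400 + (-0.715835)) = 0.872599
y(-0.21) ≈ 0.8726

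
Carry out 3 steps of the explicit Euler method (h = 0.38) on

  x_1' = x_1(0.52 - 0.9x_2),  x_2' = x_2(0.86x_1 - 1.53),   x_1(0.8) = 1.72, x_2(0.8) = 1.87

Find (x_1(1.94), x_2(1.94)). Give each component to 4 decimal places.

0.4042, 0.8024

Euler on (x_1,x_2): x_1_{n+1} = x_1_n + h·x_1', x_2_{n+1} = x_2_n + h·x_2'.
0.800000: (1.720000, 1.870000); f=(-2.000360, -0.094996) → (0.959863, 1.833902)
1.180000: (0.959863, 1.833902); f=(-1.085136, -1.292016) → (0.547511, 1.342935)
1.560000: (0.547511, 1.342935); f=(-0.377039, -1.422357) → (0.404236, 0.802440)
(x_1(1.94), x_2(1.94)) ≈ (0.4042, 0.8024)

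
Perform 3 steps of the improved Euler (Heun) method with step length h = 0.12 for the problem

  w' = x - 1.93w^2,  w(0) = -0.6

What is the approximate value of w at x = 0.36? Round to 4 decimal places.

Heun: k1 = f(x_n, w_n); k2 = f(x_n + h, w_n + h·k1); w_{n+1} = w_n + (h/2)·(k1 + k2).
x=0.000000, w=-0.600000:
  k1 = f(0.000000, -0.600000) = -0.694800
  k2 = f(0.120000, -0.683376) = -0.781315
  w ← -0.600000 + (0.12/2)·(-0.694800 + (-0.781315)) = -0.688567
x=0.120000, w=-0.688567:
  k1 = f(0.120000, -0.688567) = -0.795060
  k2 = f(0.240000, -0.783974) = -0.946208
  w ← -0.688567 + (0.12/2)·(-0.795060 + (-0.946208)) = -0.793043
x=0.240000, w=-0.793043:
  k1 = f(0.240000, -0.793043) = -0.973810
  k2 = f(0.360000, -0.909900) = -1.237883
  w ← -0.793043 + (0.12/2)·(-0.973810 + (-1.237883)) = -0.925745
w(0.36) ≈ -0.9257

-0.9257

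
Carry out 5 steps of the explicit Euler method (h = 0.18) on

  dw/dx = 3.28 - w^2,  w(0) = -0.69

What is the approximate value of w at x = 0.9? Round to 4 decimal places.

1.6301

Euler: w_{n+1} = w_n + h·f(x_n, w_n).
x=0.000000, w=-0.690000: f=2.803900 → w ← -0.690000 + 0.18·2.803900 = -0.185298
x=0.180000, w=-0.185298: f=3.245665 → w ← -0.185298 + 0.18·3.245665 = 0.398922
x=0.360000, w=0.398922: f=3.120862 → w ← 0.398922 + 0.18·3.120862 = 0.960677
x=0.540000, w=0.960677: f=2.357100 → w ← 0.960677 + 0.18·2.357100 = 1.384955
x=0.720000, w=1.384955: f=1.361900 → w ← 1.384955 + 0.18·1.361900 = 1.630097
w(0.9) ≈ 1.6301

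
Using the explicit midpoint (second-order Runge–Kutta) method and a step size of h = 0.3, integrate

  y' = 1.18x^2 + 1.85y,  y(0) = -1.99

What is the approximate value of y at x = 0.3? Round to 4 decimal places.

Midpoint: k1 = f(x_n, y_n); k2 = f(x_n + h/2, y_n + (h/2)·k1); y_{n+1} = y_n + h·k2.
x=0.000000, y=-1.990000:
  k1 = f(0.000000, -1.990000) = -3.681500
  k2 = f(0.150000, -2.542225) = -4.676566
  y ← -1.990000 + 0.3·(-4.676566) = -3.392970
y(0.3) ≈ -3.3930

-3.3930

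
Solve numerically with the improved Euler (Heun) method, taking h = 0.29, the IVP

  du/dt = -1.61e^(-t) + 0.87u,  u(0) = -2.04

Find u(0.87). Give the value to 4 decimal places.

-5.8001

Heun: k1 = f(t_n, u_n); k2 = f(t_n + h, u_n + h·k1); u_{n+1} = u_n + (h/2)·(k1 + k2).
t=0.000000, u=-2.040000:
  k1 = f(0.000000, -2.040000) = -3.384800
  k2 = f(0.290000, -3.021592) = -3.833489
  u ← -2.040000 + (0.29/2)·(-3.384800 + (-3.833489)) = -3.086652
t=0.290000, u=-3.086652:
  k1 = f(0.290000, -3.086652) = -3.890092
  k2 = f(0.580000, -4.214779) = -4.568294
  u ← -3.086652 + (0.29/2)·(-3.890092 + (-4.568294)) = -4.313118
t=0.580000, u=-4.313118:
  k1 = f(0.580000, -4.313118) = -4.653849
  k2 = f(0.870000, -5.662734) = -5.601091
  u ← -4.313118 + (0.29/2)·(-4.653849 + (-5.601091)) = -5.800084
u(0.87) ≈ -5.8001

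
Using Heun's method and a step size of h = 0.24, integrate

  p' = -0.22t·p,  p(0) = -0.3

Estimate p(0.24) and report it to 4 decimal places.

Heun: k1 = f(t_n, p_n); k2 = f(t_n + h, p_n + h·k1); p_{n+1} = p_n + (h/2)·(k1 + k2).
t=0.000000, p=-0.300000:
  k1 = f(0.000000, -0.300000) = 0.000000
  k2 = f(0.240000, -0.300000) = 0.015840
  p ← -0.300000 + (0.24/2)·(0.000000 + 0.015840) = -0.298099
p(0.24) ≈ -0.2981

-0.2981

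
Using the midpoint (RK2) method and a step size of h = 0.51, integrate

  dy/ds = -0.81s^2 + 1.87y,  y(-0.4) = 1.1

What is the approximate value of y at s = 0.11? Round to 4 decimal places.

2.6091

Midpoint: k1 = f(s_n, y_n); k2 = f(s_n + h/2, y_n + (h/2)·k1); y_{n+1} = y_n + h·k2.
s=-0.400000, y=1.100000:
  k1 = f(-0.400000, 1.100000) = 1.927400
  k2 = f(-0.145000, 1.591487) = 2.959050
  y ← 1.100000 + 0.51·2.959050 = 2.609116
y(0.11) ≈ 2.6091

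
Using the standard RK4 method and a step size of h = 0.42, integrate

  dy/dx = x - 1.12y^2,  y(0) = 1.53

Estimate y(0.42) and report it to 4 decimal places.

RK4: k1 = f(x_n, y_n); k2 = f(x_n + h/2, y_n + (h/2)·k1); k3 = f(x_n + h/2, y_n + (h/2)·k2); k4 = f(x_n + h, y_n + h·k3); y_{n+1} = y_n + (h/6)·(k1 + 2k2 + 2k3 + k4).
x=0.000000, y=1.530000:
  k1 = f(0.000000, 1.530000) = -2.621808
  k2 = f(0.210000, 0.979420) = -0.864376
  k3 = f(0.210000, 1.348481) = -1.826609
  k4 = f(0.420000, 0.762824) = -0.231729
  y ← 1.530000 + (0.42/6)·(k1 + 2k2 + 2k3 + k4) = 0.953515
y(0.42) ≈ 0.9535

0.9535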